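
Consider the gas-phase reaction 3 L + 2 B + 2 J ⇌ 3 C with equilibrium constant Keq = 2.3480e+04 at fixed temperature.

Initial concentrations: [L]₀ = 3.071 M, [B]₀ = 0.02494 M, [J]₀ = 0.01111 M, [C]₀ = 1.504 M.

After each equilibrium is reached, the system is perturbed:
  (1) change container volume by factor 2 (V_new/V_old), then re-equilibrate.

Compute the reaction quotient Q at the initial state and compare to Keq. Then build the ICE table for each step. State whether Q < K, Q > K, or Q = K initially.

Q₀ = 1.5300e+06 vs Keq = 2.3480e+04 ⇒ Q>K, reverse
Step 1:
                  L         B         J         C
  I           3.071   0.02494   0.01111     1.504
  C         0.04246   0.02831   0.02831  -0.04246
  E           3.113   0.05325   0.03942     1.462
  solve Keq expr → x = -0.01415; check Q = 2.3480e+04
Then change container volume by factor 2 (V_new/V_old).
Step 2:
                  L         B         J         C
  I           1.557   0.02662   0.01971    0.7308
  C           0.031   0.02067   0.02067    -0.031
  E           1.588   0.04729   0.04038    0.6998
  solve Keq expr → x = -0.01033; check Q = 2.3480e+04

Q₀ = 1.5300e+06; Q > K (proceeds reverse)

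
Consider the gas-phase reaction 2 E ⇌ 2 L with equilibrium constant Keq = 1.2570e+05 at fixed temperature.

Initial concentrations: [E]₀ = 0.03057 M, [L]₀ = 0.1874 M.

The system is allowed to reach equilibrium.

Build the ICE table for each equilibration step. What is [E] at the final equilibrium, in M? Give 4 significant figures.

[E]_eq = 6.1306e-04 M

Q₀ = 37.58 vs Keq = 1.2570e+05 ⇒ Q<K, forward
Step 1:
                   E          L
  Initial    0.03057     0.1874
  Change    -0.02996    0.02996
  Equil   6.1306e-04     0.2174
  solve Keq expr → x = 0.01498; check Q = 1.2570e+05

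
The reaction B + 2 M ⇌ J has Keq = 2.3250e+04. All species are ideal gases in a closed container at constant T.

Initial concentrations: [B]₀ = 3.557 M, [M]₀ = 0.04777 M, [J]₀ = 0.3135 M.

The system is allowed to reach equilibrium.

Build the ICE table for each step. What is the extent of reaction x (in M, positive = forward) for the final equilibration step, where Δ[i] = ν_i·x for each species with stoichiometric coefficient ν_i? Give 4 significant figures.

Q₀ = 38.62 vs Keq = 2.3250e+04 ⇒ Q<K, forward
Step 1:
                    B           M           J
  Initial       3.557     0.04777      0.3135
  Change     -0.02287    -0.04575     0.02287
  Equil         3.534    0.002023      0.3364
  solve Keq expr → x = 0.02287; check Q = 2.3250e+04

x = 0.02287 M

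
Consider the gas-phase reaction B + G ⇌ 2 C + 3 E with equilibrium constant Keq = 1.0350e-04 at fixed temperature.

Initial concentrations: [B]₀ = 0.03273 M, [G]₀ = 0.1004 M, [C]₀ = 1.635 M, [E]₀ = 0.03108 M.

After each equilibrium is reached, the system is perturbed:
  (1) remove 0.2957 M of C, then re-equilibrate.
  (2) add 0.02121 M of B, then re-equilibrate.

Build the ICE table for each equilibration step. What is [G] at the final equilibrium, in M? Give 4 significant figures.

Q₀ = 0.02442 vs Keq = 1.0350e-04 ⇒ Q>K, reverse
Step 1:
                   B          G          C          E
  init       0.03273     0.1004      1.635    0.03108
  Δ         0.008487   0.008487   -0.01697   -0.02546
  eq         0.04122     0.1089      1.618   0.005619
  solve Keq expr → x = -0.008487; check Q = 1.0350e-04
Then remove 0.2957 M of C.
Step 2:
                   B          G          C          E
  init       0.04122     0.1089      1.322   0.005619
  Δ       -2.6289e-04 -2.6289e-04 5.2579e-04 7.8868e-04
  eq         0.04095     0.1086      1.323   0.006408
  solve Keq expr → x = 2.6289e-04; check Q = 1.0350e-04
Then add 0.02121 M of B.
Step 3:
                   B          G          C          E
  init       0.06216     0.1086      1.323   0.006408
  Δ       -3.1157e-04 -3.1157e-04 6.2314e-04 9.3470e-04
  eq         0.06185     0.1083      1.323   0.007343
  solve Keq expr → x = 3.1157e-04; check Q = 1.0350e-04

[G]_eq = 0.1083 M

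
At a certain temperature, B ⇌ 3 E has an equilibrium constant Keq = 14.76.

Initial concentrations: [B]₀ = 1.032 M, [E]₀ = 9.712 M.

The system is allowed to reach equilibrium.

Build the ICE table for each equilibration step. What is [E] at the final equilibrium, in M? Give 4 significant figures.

Q₀ = 887.7 vs Keq = 14.76 ⇒ Q>K, reverse
Step 1:
                   B          E
  I            1.032      9.712
  C            2.048     -6.143
  E             3.08      3.569
  solve Keq expr → x = -2.048; check Q = 14.76

[E]_eq = 3.569 M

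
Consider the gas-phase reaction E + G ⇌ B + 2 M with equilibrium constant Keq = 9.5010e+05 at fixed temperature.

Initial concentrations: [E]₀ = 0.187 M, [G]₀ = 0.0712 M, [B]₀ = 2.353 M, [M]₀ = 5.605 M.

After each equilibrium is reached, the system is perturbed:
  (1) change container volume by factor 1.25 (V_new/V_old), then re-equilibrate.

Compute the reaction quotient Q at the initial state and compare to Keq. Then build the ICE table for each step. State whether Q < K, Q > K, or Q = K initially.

Q₀ = 5552; Q < K (proceeds forward)

Q₀ = 5552 vs Keq = 9.5010e+05 ⇒ Q<K, forward
Step 1:
                    E           G           B           M
  init          0.187      0.0712       2.353       5.605
  Δ          -0.07048    -0.07048     0.07048       0.141
  eq           0.1165  7.2274e-04       2.423       5.746
  solve Keq expr → x = 0.07048; check Q = 9.5010e+05
Then change container volume by factor 1.25 (V_new/V_old).
Step 2:
                    E           G           B           M
  init        0.09322  5.7819e-04       1.939       4.597
  Δ       -1.1499e-04 -1.1499e-04  1.1499e-04  2.2999e-04
  eq           0.0931  4.6320e-04       1.939       4.597
  solve Keq expr → x = 1.1499e-04; check Q = 9.5010e+05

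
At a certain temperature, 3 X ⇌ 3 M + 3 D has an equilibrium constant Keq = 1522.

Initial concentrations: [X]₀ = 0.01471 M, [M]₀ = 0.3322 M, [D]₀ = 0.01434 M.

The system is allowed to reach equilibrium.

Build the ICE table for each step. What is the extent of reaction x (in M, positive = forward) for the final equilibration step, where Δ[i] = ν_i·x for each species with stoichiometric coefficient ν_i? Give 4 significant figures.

Q₀ = 0.03396 vs Keq = 1522 ⇒ Q<K, forward
Step 1:
                  X         M         D
  I         0.01471    0.3322   0.01434
  C        -0.01386   0.01386   0.01386
  E       8.4844e-04    0.3461    0.0282
  solve Keq expr → x = 0.004621; check Q = 1522

x = 0.004621 M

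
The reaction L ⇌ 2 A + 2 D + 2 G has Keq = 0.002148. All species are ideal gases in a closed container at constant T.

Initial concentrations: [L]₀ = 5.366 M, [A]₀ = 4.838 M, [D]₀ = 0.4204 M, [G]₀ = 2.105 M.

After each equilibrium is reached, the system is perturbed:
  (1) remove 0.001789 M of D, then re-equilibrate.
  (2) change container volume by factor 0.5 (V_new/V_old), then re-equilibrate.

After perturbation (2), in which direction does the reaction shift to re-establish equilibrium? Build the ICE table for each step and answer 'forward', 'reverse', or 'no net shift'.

Q₀ = 3.416 vs Keq = 0.002148 ⇒ Q>K, reverse
Step 1:
                  L         A         D         G
  init        5.366     4.838    0.4204     2.105
  Δ          0.2029   -0.4059   -0.4059   -0.4059
  eq          5.569     4.432   0.01452     1.699
  solve Keq expr → x = -0.2029; check Q = 0.002148
Then remove 0.001789 M of D.
Step 2:
                  L         A         D         G
  init        5.569     4.432   0.01273     1.699
  Δ       -8.8349e-04  0.001767  0.001767  0.001767
  eq          5.568     4.434    0.0145     1.701
  solve Keq expr → x = 8.8349e-04; check Q = 0.002148
Then change container volume by factor 0.5 (V_new/V_old).
Step 3:
                  L         A         D         G
  init        11.14     8.868     0.029     3.402
  Δ         0.01191  -0.02382  -0.02382  -0.02382
  eq          11.15     8.844   0.00518     3.378
  solve Keq expr → x = -0.01191; check Q = 0.002148

Direction: reverse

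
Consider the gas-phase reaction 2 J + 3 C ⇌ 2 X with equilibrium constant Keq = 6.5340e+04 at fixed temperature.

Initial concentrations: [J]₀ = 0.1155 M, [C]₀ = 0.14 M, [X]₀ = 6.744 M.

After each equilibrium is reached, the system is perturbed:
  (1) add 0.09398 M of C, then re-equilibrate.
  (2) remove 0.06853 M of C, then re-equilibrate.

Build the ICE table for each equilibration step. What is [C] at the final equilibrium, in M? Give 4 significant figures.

Q₀ = 1.2425e+06 vs Keq = 6.5340e+04 ⇒ Q>K, reverse
Step 1:
                   J          C          X
  I           0.1155       0.14      6.744
  C          0.08042     0.1206   -0.08042
  E           0.1959     0.2606      6.664
  solve Keq expr → x = -0.04021; check Q = 6.5340e+04
Then add 0.09398 M of C.
Step 2:
                   J          C          X
  I           0.1959     0.3546      6.664
  C         -0.03641   -0.05461    0.03641
  E           0.1595        0.3        6.7
  solve Keq expr → x = 0.0182; check Q = 6.5340e+04
Then remove 0.06853 M of C.
Step 3:
                   J          C          X
  I           0.1595     0.2315        6.7
  C          0.02604    0.03906   -0.02604
  E           0.1856     0.2705      6.674
  solve Keq expr → x = -0.01302; check Q = 6.5340e+04

[C]_eq = 0.2705 M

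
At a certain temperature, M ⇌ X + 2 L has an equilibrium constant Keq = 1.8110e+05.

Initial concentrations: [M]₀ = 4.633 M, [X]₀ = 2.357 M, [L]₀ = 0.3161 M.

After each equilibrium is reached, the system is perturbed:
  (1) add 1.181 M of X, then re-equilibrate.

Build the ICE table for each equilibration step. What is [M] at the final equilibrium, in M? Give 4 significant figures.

Q₀ = 0.05083 vs Keq = 1.8110e+05 ⇒ Q<K, forward
Step 1:
                    M           X           L
  init          4.633       2.357      0.3161
  Δ            -4.629       4.629       9.259
  eq         0.003537       6.986       9.575
  solve Keq expr → x = 4.629; check Q = 1.8110e+05
Then add 1.181 M of X.
Step 2:
                    M           X           L
  init       0.003537       8.167       9.575
  Δ        5.9654e-04 -5.9654e-04   -0.001193
  eq         0.004133       8.167       9.574
  solve Keq expr → x = -5.9654e-04; check Q = 1.8110e+05

[M]_eq = 0.004133 M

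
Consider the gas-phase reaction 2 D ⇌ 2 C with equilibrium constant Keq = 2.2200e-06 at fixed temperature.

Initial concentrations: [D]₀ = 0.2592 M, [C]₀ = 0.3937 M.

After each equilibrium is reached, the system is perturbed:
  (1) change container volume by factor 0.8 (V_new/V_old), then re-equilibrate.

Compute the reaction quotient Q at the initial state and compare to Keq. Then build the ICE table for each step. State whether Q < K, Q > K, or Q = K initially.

Q₀ = 2.307; Q > K (proceeds reverse)

Q₀ = 2.307 vs Keq = 2.2200e-06 ⇒ Q>K, reverse
Step 1:
                  D         C
  init       0.2592    0.3937
  Δ          0.3927   -0.3927
  eq         0.6519 9.7135e-04
  solve Keq expr → x = -0.1964; check Q = 2.2200e-06
Then change container volume by factor 0.8 (V_new/V_old).
Step 2:
                  D         C
  init       0.8149  0.001214
  Δ               0         0
  eq         0.8149  0.001214
  solve Keq expr → x = 0; check Q = 2.2200e-06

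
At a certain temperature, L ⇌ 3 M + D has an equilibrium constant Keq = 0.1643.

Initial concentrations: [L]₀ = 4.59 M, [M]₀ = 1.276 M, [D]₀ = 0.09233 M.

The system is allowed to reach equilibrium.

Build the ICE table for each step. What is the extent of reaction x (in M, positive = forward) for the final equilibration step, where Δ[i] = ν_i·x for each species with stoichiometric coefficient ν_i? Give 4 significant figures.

Q₀ = 0.04179 vs Keq = 0.1643 ⇒ Q<K, forward
Step 1:
                    L           M           D
  I              4.59       1.276     0.09233
  C          -0.09818      0.2945     0.09818
  E             4.492       1.571      0.1905
  solve Keq expr → x = 0.09818; check Q = 0.1643

x = 0.09818 M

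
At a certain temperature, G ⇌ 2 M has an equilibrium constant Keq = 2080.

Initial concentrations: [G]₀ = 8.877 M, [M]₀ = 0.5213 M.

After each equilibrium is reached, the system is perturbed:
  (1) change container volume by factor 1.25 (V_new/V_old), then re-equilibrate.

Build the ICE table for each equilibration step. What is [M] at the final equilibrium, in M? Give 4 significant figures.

Q₀ = 0.03061 vs Keq = 2080 ⇒ Q<K, forward
Step 1:
                   G          M
  init         8.877     0.5213
  Δ           -8.722      17.44
  eq          0.1552      17.96
  solve Keq expr → x = 8.722; check Q = 2080
Then change container volume by factor 1.25 (V_new/V_old).
Step 2:
                   G          M
  init        0.1241      14.37
  Δ         -0.02416    0.04831
  eq         0.09997      14.42
  solve Keq expr → x = 0.02416; check Q = 2080

[M]_eq = 14.42 M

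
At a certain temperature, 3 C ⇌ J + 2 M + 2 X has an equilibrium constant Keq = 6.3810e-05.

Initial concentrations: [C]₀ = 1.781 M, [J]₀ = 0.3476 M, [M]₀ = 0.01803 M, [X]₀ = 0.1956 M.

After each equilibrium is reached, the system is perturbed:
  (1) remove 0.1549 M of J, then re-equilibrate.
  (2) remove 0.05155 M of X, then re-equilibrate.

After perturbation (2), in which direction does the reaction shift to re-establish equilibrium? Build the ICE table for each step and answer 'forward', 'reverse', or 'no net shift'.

Direction: forward

Q₀ = 7.6527e-07 vs Keq = 6.3810e-05 ⇒ Q<K, forward
Step 1:
                  C         J         M         X
  Initial     1.781    0.3476   0.01803    0.1956
  Change    -0.1216   0.04052   0.08105   0.08105
  Equil       1.659    0.3881   0.09908    0.2766
  solve Keq expr → x = 0.04052; check Q = 6.3810e-05
Then remove 0.1549 M of J.
Step 2:
                  C         J         M         X
  Initial     1.659    0.2332   0.09908    0.2766
  Change   -0.02504  0.008346   0.01669   0.01669
  Equil       1.634    0.2416    0.1158    0.2933
  solve Keq expr → x = 0.008346; check Q = 6.3810e-05
Then remove 0.05155 M of X.
Step 3:
                  C         J         M         X
  Initial     1.634    0.2416    0.1158    0.2418
  Change   -0.01984  0.006613   0.01323   0.01323
  Equil       1.615    0.2482     0.129     0.255
  solve Keq expr → x = 0.006613; check Q = 6.3810e-05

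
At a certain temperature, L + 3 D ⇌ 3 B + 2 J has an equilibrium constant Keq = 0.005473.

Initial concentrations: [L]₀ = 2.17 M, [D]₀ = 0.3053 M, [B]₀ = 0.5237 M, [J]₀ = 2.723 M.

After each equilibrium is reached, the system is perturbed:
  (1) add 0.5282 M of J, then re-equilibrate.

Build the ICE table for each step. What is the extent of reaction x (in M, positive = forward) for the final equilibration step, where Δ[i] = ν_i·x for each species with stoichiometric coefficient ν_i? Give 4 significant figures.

x = -0.00342 M

Q₀ = 17.25 vs Keq = 0.005473 ⇒ Q>K, reverse
Step 1:
                   L          D          B          J
  Initial       2.17     0.3053     0.5237      2.723
  Change      0.1431     0.4292    -0.4292    -0.2861
  Equil        2.313     0.7345    0.09453      2.437
  solve Keq expr → x = -0.1431; check Q = 0.005473
Then add 0.5282 M of J.
Step 2:
                   L          D          B          J
  Initial      2.313     0.7345    0.09453      2.965
  Change     0.00342    0.01026   -0.01026   -0.00684
  Equil        2.316     0.7447    0.08427      2.958
  solve Keq expr → x = -0.00342; check Q = 0.005473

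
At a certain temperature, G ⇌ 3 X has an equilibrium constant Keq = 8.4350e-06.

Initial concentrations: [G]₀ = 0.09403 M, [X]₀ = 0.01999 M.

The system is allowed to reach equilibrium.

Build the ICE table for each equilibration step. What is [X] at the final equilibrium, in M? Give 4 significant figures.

[X]_eq = 0.009371 M

Q₀ = 8.4952e-05 vs Keq = 8.4350e-06 ⇒ Q>K, reverse
Step 1:
                   G          X
  I          0.09403    0.01999
  C          0.00354   -0.01062
  E          0.09757   0.009371
  solve Keq expr → x = -0.00354; check Q = 8.4350e-06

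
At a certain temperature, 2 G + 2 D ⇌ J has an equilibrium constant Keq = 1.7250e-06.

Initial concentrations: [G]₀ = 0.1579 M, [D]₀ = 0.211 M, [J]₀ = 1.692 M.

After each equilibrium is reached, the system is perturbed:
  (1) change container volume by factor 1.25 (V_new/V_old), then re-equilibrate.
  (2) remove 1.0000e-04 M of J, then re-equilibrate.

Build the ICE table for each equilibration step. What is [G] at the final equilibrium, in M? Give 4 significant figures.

[G]_eq = 2.833 M

Q₀ = 1524 vs Keq = 1.7250e-06 ⇒ Q>K, reverse
Step 1:
                    G           D           J
  Initial      0.1579       0.211       1.692
  Change        3.383       3.383      -1.692
  Equil         3.541       3.594  2.7950e-04
  solve Keq expr → x = -1.692; check Q = 1.7250e-06
Then change container volume by factor 1.25 (V_new/V_old).
Step 2:
                    G           D           J
  Initial       2.833       2.876  2.2360e-04
  Change   2.1817e-04  2.1817e-04 -1.0908e-04
  Equil         2.833       2.876  1.1452e-04
  solve Keq expr → x = -1.0908e-04; check Q = 1.7250e-06
Then remove 1.0000e-04 M of J.
Step 3:
                    G           D           J
  Initial       2.833       2.876  1.4520e-05
  Change  -1.9994e-04 -1.9994e-04  9.9968e-05
  Equil         2.833       2.876  1.1449e-04
  solve Keq expr → x = 9.9968e-05; check Q = 1.7250e-06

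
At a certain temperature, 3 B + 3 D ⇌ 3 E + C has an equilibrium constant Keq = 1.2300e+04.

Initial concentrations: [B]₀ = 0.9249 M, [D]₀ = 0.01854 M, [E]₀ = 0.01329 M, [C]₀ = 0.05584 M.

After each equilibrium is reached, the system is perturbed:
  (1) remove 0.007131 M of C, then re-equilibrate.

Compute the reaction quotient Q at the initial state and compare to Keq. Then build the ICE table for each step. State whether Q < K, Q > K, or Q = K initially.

Q₀ = 0.026; Q < K (proceeds forward)

Q₀ = 0.026 vs Keq = 1.2300e+04 ⇒ Q<K, forward
Step 1:
                    B           D           E           C
  Initial      0.9249     0.01854     0.01329     0.05584
  Change     -0.01795    -0.01795     0.01795    0.005983
  Equil         0.907  5.9003e-04     0.03124     0.06182
  solve Keq expr → x = 0.005983; check Q = 1.2300e+04
Then remove 0.007131 M of C.
Step 2:
                    B           D           E           C
  Initial       0.907  5.9003e-04     0.03124     0.05469
  Change  -2.3158e-05 -2.3158e-05  2.3158e-05  7.7192e-06
  Equil        0.9069  5.6688e-04     0.03126      0.0547
  solve Keq expr → x = 7.7192e-06; check Q = 1.2300e+04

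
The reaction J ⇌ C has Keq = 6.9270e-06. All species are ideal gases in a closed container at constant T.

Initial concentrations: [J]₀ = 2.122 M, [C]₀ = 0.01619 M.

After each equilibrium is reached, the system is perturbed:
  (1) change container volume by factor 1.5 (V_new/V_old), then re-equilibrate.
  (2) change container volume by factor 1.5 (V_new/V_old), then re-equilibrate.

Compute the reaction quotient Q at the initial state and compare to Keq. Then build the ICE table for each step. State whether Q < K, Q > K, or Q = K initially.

Q₀ = 0.00763 vs Keq = 6.9270e-06 ⇒ Q>K, reverse
Step 1:
                   J          C
  I            2.122    0.01619
  C          0.01618   -0.01618
  E            2.138 1.4811e-05
  solve Keq expr → x = -0.01618; check Q = 6.9270e-06
Then change container volume by factor 1.5 (V_new/V_old).
Step 2:
                   J          C
  I            1.425 9.8741e-06
  C                0          0
  E            1.425 9.8741e-06
  solve Keq expr → x = 0; check Q = 6.9270e-06
Then change container volume by factor 1.5 (V_new/V_old).
Step 3:
                   J          C
  I           0.9503 6.5827e-06
  C                0          0
  E           0.9503 6.5827e-06
  solve Keq expr → x = 0; check Q = 6.9270e-06

Q₀ = 0.00763; Q > K (proceeds reverse)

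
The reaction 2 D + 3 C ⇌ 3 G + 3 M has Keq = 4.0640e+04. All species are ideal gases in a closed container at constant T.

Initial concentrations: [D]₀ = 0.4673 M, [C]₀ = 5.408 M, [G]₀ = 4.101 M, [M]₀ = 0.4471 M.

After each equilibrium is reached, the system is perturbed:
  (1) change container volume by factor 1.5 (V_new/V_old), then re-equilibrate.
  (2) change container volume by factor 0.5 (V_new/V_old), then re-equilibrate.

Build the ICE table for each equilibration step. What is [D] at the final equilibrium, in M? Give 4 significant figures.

[D]_eq = 0.009481 M

Q₀ = 0.1785 vs Keq = 4.0640e+04 ⇒ Q<K, forward
Step 1:
                  D         C         G         M
  I          0.4673     5.408     4.101    0.4471
  C         -0.4611   -0.6917    0.6917    0.6917
  E        0.006175     4.716     4.793     1.139
  solve Keq expr → x = 0.2306; check Q = 4.0640e+04
Then change container volume by factor 1.5 (V_new/V_old).
Step 2:
                  D         C         G         M
  I        0.004117     3.144     3.195    0.7592
  C       -7.4447e-04 -0.001117  0.001117  0.001117
  E        0.003372     3.143     3.196    0.7603
  solve Keq expr → x = 3.7223e-04; check Q = 4.0640e+04
Then change container volume by factor 0.5 (V_new/V_old).
Step 3:
                  D         C         G         M
  I        0.006745     6.286     6.392     1.521
  C        0.002737  0.004105 -0.004105 -0.004105
  E        0.009481      6.29     6.388     1.517
  solve Keq expr → x = -0.001368; check Q = 4.0640e+04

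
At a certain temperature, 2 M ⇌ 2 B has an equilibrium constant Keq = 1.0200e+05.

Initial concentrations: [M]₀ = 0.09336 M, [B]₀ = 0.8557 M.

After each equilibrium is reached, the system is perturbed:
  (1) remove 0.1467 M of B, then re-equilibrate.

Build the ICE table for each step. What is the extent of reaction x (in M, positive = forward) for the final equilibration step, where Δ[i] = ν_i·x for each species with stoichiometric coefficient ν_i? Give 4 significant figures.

Q₀ = 84.01 vs Keq = 1.0200e+05 ⇒ Q<K, forward
Step 1:
                  M         B
  I         0.09336    0.8557
  C         -0.0904    0.0904
  E        0.002962    0.9461
  solve Keq expr → x = 0.0452; check Q = 1.0200e+05
Then remove 0.1467 M of B.
Step 2:
                  M         B
  I        0.002962    0.7994
  C       -4.5790e-04 4.5790e-04
  E        0.002504    0.7999
  solve Keq expr → x = 2.2895e-04; check Q = 1.0200e+05

x = 2.2895e-04 M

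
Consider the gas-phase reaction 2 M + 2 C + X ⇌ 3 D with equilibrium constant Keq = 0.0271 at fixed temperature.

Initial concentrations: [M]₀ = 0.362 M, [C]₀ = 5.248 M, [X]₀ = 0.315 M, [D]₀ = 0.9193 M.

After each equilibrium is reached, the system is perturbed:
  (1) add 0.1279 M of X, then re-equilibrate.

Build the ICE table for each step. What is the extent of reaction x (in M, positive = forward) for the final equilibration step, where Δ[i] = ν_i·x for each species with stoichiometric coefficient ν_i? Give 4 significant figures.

x = 0.0098 M

Q₀ = 0.6834 vs Keq = 0.0271 ⇒ Q>K, reverse
Step 1:
                  M         C         X         D
  Initial     0.362     5.248     0.315    0.9193
  Change     0.2635    0.2635    0.1318   -0.3953
  Equil      0.6255     5.512    0.4468     0.524
  solve Keq expr → x = -0.1318; check Q = 0.0271
Then add 0.1279 M of X.
Step 2:
                  M         C         X         D
  Initial    0.6255     5.512    0.5747     0.524
  Change    -0.0196   -0.0196   -0.0098    0.0294
  Equil      0.6059     5.492    0.5649    0.5534
  solve Keq expr → x = 0.0098; check Q = 0.0271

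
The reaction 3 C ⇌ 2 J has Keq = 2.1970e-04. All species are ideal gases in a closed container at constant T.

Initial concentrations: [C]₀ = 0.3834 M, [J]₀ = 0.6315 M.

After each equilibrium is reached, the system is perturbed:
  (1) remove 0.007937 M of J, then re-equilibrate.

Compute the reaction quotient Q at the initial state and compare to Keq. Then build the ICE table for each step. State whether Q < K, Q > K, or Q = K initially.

Q₀ = 7.076 vs Keq = 2.1970e-04 ⇒ Q>K, reverse
Step 1:
                    C           J
  init         0.3834      0.6315
  Δ            0.9144     -0.6096
  eq            1.298     0.02191
  solve Keq expr → x = -0.3048; check Q = 2.1970e-04
Then remove 0.007937 M of J.
Step 2:
                    C           J
  init          1.298     0.01398
  Δ          -0.01147    0.007647
  eq            1.286     0.02162
  solve Keq expr → x = 0.003824; check Q = 2.1970e-04

Q₀ = 7.076; Q > K (proceeds reverse)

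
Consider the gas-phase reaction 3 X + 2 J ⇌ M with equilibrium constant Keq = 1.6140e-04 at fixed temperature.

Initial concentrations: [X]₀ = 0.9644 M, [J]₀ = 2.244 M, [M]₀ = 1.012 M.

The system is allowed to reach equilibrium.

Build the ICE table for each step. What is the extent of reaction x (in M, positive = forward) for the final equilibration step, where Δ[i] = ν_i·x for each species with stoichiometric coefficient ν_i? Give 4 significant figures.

x = -0.8876 M

Q₀ = 0.2241 vs Keq = 1.6140e-04 ⇒ Q>K, reverse
Step 1:
                    X           J           M
  init         0.9644       2.244       1.012
  Δ             2.663       1.775     -0.8876
  eq            3.627       4.019      0.1244
  solve Keq expr → x = -0.8876; check Q = 1.6140e-04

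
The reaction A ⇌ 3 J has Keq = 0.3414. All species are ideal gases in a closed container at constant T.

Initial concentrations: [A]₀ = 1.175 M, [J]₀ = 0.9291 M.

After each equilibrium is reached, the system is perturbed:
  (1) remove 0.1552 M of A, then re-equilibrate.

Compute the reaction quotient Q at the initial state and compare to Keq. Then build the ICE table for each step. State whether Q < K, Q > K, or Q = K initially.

Q₀ = 0.6826; Q > K (proceeds reverse)

Q₀ = 0.6826 vs Keq = 0.3414 ⇒ Q>K, reverse
Step 1:
                    A           J
  I             1.175      0.9291
  C           0.05976     -0.1793
  E             1.235      0.7498
  solve Keq expr → x = -0.05976; check Q = 0.3414
Then remove 0.1552 M of A.
Step 2:
                    A           J
  I              1.08      0.7498
  C           0.01019    -0.03058
  E              1.09      0.7192
  solve Keq expr → x = -0.01019; check Q = 0.3414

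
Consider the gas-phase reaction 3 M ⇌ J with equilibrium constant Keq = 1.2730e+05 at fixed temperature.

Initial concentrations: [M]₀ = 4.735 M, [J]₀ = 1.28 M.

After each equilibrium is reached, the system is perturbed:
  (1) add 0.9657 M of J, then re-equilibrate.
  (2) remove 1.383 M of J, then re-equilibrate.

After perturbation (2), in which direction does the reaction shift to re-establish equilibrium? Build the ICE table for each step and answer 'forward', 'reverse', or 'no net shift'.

Direction: forward

Q₀ = 0.01206 vs Keq = 1.2730e+05 ⇒ Q<K, forward
Step 1:
                   M          J
  init         4.735       1.28
  Δ           -4.707      1.569
  eq         0.02818      2.849
  solve Keq expr → x = 1.569; check Q = 1.2730e+05
Then add 0.9657 M of J.
Step 2:
                   M          J
  init       0.02818      3.815
  Δ         0.002877 -9.5907e-04
  eq         0.03106      3.814
  solve Keq expr → x = -9.5907e-04; check Q = 1.2730e+05
Then remove 1.383 M of J.
Step 3:
                   M          J
  init       0.03106      2.431
  Δ        -0.004325   0.001442
  eq         0.02673      2.432
  solve Keq expr → x = 0.001442; check Q = 1.2730e+05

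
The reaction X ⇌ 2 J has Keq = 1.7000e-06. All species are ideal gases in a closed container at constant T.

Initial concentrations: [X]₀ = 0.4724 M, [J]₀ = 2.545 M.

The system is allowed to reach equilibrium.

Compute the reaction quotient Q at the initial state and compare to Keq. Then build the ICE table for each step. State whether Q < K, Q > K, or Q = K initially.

Q₀ = 13.71; Q > K (proceeds reverse)

Q₀ = 13.71 vs Keq = 1.7000e-06 ⇒ Q>K, reverse
Step 1:
                   X          J
  Initial     0.4724      2.545
  Change       1.272     -2.543
  Equil        1.744   0.001722
  solve Keq expr → x = -1.272; check Q = 1.7000e-06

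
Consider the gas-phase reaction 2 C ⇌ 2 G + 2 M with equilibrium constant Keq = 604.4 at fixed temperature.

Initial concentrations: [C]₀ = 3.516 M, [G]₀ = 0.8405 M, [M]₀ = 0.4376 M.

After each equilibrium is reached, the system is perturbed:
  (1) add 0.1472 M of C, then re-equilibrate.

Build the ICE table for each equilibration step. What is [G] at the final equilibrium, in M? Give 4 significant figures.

Q₀ = 0.01094 vs Keq = 604.4 ⇒ Q<K, forward
Step 1:
                    C           G           M
  Initial       3.516      0.8405      0.4376
  Change       -2.984       2.984       2.984
  Equil        0.5322       3.824       3.421
  solve Keq expr → x = 1.492; check Q = 604.4
Then add 0.1472 M of C.
Step 2:
                    C           G           M
  Initial      0.6794       3.824       3.421
  Change      -0.1133      0.1133      0.1133
  Equil        0.5661       3.938       3.535
  solve Keq expr → x = 0.05664; check Q = 604.4

[G]_eq = 3.938 M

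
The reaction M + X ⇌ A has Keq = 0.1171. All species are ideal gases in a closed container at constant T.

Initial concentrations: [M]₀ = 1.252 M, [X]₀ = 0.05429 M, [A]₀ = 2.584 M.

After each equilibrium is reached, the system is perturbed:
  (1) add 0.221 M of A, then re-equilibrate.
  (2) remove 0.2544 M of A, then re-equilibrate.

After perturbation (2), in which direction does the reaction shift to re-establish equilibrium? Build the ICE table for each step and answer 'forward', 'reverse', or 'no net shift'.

Direction: forward

Q₀ = 38.02 vs Keq = 0.1171 ⇒ Q>K, reverse
Step 1:
                  M         X         A
  I           1.252   0.05429     2.584
  C           1.877     1.877    -1.877
  E           3.129     1.931    0.7074
  solve Keq expr → x = -1.877; check Q = 0.1171
Then add 0.221 M of A.
Step 2:
                  M         X         A
  I           3.129     1.931    0.9284
  C          0.1374    0.1374   -0.1374
  E           3.266     2.068     0.791
  solve Keq expr → x = -0.1374; check Q = 0.1171
Then remove 0.2544 M of A.
Step 3:
                  M         X         A
  I           3.266     2.068    0.5366
  C         -0.1584   -0.1584    0.1584
  E           3.108      1.91     0.695
  solve Keq expr → x = 0.1584; check Q = 0.1171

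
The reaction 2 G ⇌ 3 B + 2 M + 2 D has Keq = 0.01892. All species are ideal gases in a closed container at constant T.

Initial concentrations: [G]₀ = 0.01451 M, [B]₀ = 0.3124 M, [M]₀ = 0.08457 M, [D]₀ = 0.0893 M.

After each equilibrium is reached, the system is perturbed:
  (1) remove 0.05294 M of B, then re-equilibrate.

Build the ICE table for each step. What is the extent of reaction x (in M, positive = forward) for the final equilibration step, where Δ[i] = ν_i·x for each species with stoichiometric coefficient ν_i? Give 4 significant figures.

x = 0.001021 M

Q₀ = 0.008259 vs Keq = 0.01892 ⇒ Q<K, forward
Step 1:
                   G          B          M          D
  Initial    0.01451     0.3124    0.08457     0.0893
  Change   -0.003784   0.005676   0.003784   0.003784
  Equil      0.01073     0.3181    0.08835    0.09308
  solve Keq expr → x = 0.001892; check Q = 0.01892
Then remove 0.05294 M of B.
Step 2:
                   G          B          M          D
  Initial    0.01073     0.2651    0.08835    0.09308
  Change   -0.002043   0.003064   0.002043   0.002043
  Equil     0.008683     0.2682     0.0904    0.09513
  solve Keq expr → x = 0.001021; check Q = 0.01892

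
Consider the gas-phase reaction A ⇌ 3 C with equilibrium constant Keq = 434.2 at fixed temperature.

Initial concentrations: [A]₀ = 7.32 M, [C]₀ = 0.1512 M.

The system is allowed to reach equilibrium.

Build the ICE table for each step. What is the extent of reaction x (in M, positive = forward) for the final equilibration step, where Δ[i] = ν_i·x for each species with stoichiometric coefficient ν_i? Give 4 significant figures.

Q₀ = 4.7222e-04 vs Keq = 434.2 ⇒ Q<K, forward
Step 1:
                    A           C
  Initial        7.32      0.1512
  Change       -3.792       11.38
  Equil         3.528       11.53
  solve Keq expr → x = 3.792; check Q = 434.2

x = 3.792 M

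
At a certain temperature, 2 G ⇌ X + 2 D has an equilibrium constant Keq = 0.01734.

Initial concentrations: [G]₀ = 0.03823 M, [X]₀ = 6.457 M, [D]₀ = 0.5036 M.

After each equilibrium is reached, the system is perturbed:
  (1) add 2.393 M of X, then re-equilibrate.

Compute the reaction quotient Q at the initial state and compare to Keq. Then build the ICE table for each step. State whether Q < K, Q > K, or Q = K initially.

Q₀ = 1120 vs Keq = 0.01734 ⇒ Q>K, reverse
Step 1:
                  G         X         D
  I         0.03823     6.457    0.5036
  C          0.4764   -0.2382   -0.4764
  E          0.5147     6.219   0.02718
  solve Keq expr → x = -0.2382; check Q = 0.01734
Then add 2.393 M of X.
Step 2:
                  G         X         D
  I          0.5147     8.612   0.02718
  C        0.003905 -0.001952 -0.003905
  E          0.5186      8.61   0.02327
  solve Keq expr → x = -0.001952; check Q = 0.01734

Q₀ = 1120; Q > K (proceeds reverse)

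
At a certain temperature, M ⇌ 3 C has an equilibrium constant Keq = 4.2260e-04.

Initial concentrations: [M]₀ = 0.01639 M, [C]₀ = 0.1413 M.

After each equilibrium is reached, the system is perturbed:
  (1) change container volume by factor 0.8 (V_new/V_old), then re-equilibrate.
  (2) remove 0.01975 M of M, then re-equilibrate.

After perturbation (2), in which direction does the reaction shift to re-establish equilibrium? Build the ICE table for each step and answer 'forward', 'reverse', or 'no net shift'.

Direction: reverse

Q₀ = 0.1721 vs Keq = 4.2260e-04 ⇒ Q>K, reverse
Step 1:
                   M          C
  init       0.01639     0.1413
  Δ          0.03764    -0.1129
  eq         0.05403    0.02837
  solve Keq expr → x = -0.03764; check Q = 4.2260e-04
Then change container volume by factor 0.8 (V_new/V_old).
Step 2:
                   M          C
  init       0.06754    0.03546
  Δ         0.001556  -0.004669
  eq          0.0691    0.03079
  solve Keq expr → x = -0.001556; check Q = 4.2260e-04
Then remove 0.01975 M of M.
Step 3:
                   M          C
  init       0.04935    0.03079
  Δ         0.001026  -0.003079
  eq         0.05037    0.02771
  solve Keq expr → x = -0.001026; check Q = 4.2260e-04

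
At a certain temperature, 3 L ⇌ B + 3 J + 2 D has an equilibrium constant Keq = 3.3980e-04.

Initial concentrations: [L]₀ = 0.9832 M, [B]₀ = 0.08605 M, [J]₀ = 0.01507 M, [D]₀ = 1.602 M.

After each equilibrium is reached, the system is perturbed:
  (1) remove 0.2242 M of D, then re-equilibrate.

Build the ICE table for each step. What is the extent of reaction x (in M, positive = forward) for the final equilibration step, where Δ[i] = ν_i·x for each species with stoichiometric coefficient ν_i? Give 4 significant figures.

Q₀ = 7.9523e-07 vs Keq = 3.3980e-04 ⇒ Q<K, forward
Step 1:
                    L           B           J           D
  init         0.9832     0.08605     0.01507       1.602
  Δ           -0.0785     0.02617      0.0785     0.05233
  eq           0.9047      0.1122     0.09357       1.654
  solve Keq expr → x = 0.02617; check Q = 3.3980e-04
Then remove 0.2242 M of D.
Step 2:
                    L           B           J           D
  init         0.9047      0.1122     0.09357        1.43
  Δ         -0.007662    0.002554    0.007662    0.005108
  eq            0.897      0.1148      0.1012       1.435
  solve Keq expr → x = 0.002554; check Q = 3.3980e-04

x = 0.002554 M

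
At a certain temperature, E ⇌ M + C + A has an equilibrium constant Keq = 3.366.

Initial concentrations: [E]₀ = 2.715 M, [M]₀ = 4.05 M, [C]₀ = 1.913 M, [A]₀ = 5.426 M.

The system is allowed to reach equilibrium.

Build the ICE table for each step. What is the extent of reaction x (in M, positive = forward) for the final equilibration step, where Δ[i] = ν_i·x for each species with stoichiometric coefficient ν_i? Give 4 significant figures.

x = -0.9924 M

Q₀ = 15.48 vs Keq = 3.366 ⇒ Q>K, reverse
Step 1:
                   E          M          C          A
  Initial      2.715       4.05      1.913      5.426
  Change      0.9924    -0.9924    -0.9924    -0.9924
  Equil        3.707      3.058     0.9206      4.434
  solve Keq expr → x = -0.9924; check Q = 3.366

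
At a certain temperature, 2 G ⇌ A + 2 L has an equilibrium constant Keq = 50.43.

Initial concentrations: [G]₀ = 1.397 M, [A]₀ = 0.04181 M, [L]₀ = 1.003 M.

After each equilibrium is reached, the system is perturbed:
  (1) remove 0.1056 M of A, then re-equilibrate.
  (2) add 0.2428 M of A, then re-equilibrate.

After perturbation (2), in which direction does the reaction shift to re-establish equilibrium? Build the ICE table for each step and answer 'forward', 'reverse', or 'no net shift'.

Direction: reverse

Q₀ = 0.02155 vs Keq = 50.43 ⇒ Q<K, forward
Step 1:
                  G         A         L
  I           1.397   0.04181     1.003
  C          -1.157    0.5787     1.157
  E          0.2396    0.6205      2.16
  solve Keq expr → x = 0.5787; check Q = 50.43
Then remove 0.1056 M of A.
Step 2:
                  G         A         L
  I          0.2396    0.5149      2.16
  C        -0.01768  0.008838   0.01768
  E           0.222    0.5237     2.178
  solve Keq expr → x = 0.008838; check Q = 50.43
Then add 0.2428 M of A.
Step 3:
                  G         A         L
  I           0.222    0.7665     2.178
  C         0.03849  -0.01924  -0.03849
  E          0.2604    0.7473      2.14
  solve Keq expr → x = -0.01924; check Q = 50.43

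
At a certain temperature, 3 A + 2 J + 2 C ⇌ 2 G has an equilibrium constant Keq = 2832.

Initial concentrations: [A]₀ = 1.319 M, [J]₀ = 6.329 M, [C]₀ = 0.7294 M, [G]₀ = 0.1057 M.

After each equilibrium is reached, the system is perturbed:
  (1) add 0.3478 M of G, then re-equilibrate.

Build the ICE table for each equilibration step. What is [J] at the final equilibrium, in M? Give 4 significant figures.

[J]_eq = 5.628 M

Q₀ = 2.2846e-04 vs Keq = 2832 ⇒ Q<K, forward
Step 1:
                  A         J         C         G
  I           1.319     6.329    0.7294    0.1057
  C          -1.063   -0.7084   -0.7084    0.7084
  E          0.2564     5.621   0.02097    0.8141
  solve Keq expr → x = 0.3542; check Q = 2832
Then add 0.3478 M of G.
Step 2:
                  A         J         C         G
  I          0.2564     5.621   0.02097     1.162
  C         0.01051  0.007004  0.007004 -0.007004
  E          0.2669     5.628   0.02797     1.155
  solve Keq expr → x = -0.003502; check Q = 2832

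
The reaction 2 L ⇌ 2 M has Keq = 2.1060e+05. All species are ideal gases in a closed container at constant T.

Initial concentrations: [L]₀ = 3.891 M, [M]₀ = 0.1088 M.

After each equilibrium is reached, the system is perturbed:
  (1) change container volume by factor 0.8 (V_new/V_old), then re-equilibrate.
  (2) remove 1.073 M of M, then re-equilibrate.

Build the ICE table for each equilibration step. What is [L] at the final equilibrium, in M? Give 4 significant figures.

Q₀ = 7.8187e-04 vs Keq = 2.1060e+05 ⇒ Q<K, forward
Step 1:
                  L         M
  I           3.891    0.1088
  C          -3.882     3.882
  E        0.008697     3.991
  solve Keq expr → x = 1.941; check Q = 2.1060e+05
Then change container volume by factor 0.8 (V_new/V_old).
Step 2:
                  L         M
  I         0.01087     4.989
  C               0         0
  E         0.01087     4.989
  solve Keq expr → x = 0; check Q = 2.1060e+05
Then remove 1.073 M of M.
Step 3:
                  L         M
  I         0.01087     3.916
  C       -0.002333  0.002333
  E        0.008538     3.918
  solve Keq expr → x = 0.001167; check Q = 2.1060e+05

[L]_eq = 0.008538 M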